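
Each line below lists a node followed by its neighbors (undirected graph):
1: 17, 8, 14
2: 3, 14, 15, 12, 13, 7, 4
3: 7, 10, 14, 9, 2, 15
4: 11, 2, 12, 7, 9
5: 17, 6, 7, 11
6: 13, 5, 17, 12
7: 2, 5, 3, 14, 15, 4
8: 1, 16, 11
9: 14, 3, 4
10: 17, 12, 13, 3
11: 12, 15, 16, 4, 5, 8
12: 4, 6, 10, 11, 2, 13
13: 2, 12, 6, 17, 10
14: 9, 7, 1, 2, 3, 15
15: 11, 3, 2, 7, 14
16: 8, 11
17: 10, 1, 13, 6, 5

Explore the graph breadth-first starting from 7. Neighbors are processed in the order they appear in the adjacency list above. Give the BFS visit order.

7 → 2 → 5 → 3 → 14 → 15 → 4 → 12 → 13 → 17 → 6 → 11 → 10 → 9 → 1 → 16 → 8

Visit 7; enqueue 2, 5, 3, 14, 15, 4 → queue [2, 5, 3, 14, 15, 4]
Visit 2; enqueue 12, 13 → queue [5, 3, 14, 15, 4, 12, 13]
Visit 5; enqueue 17, 6, 11 → queue [3, 14, 15, 4, 12, 13, 17, 6, 11]
Visit 3; enqueue 10, 9 → queue [14, 15, 4, 12, 13, 17, 6, 11, 10, 9]
Visit 14; enqueue 1 → queue [15, 4, 12, 13, 17, 6, 11, 10, 9, 1]
Visit 15 → queue [4, 12, 13, 17, 6, 11, 10, 9, 1]
Visit 4 → queue [12, 13, 17, 6, 11, 10, 9, 1]
Visit 12 → queue [13, 17, 6, 11, 10, 9, 1]
Visit 13 → queue [17, 6, 11, 10, 9, 1]
Visit 17 → queue [6, 11, 10, 9, 1]
Visit 6 → queue [11, 10, 9, 1]
Visit 11; enqueue 16, 8 → queue [10, 9, 1, 16, 8]
Visit 10 → queue [9, 1, 16, 8]
Visit 9 → queue [1, 16, 8]
Visit 1 → queue [16, 8]
Visit 16 → queue [8]
Visit 8 → queue []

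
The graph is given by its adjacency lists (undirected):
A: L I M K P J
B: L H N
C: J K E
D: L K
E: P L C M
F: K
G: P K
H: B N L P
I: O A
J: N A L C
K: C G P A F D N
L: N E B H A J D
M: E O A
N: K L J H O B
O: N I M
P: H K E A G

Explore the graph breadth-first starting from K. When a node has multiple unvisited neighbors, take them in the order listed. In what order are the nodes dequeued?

Visit K; enqueue C, G, P, A, F, D, N → queue [C, G, P, A, F, D, N]
Visit C; enqueue J, E → queue [G, P, A, F, D, N, J, E]
Visit G → queue [P, A, F, D, N, J, E]
Visit P; enqueue H → queue [A, F, D, N, J, E, H]
Visit A; enqueue L, I, M → queue [F, D, N, J, E, H, L, I, M]
Visit F → queue [D, N, J, E, H, L, I, M]
Visit D → queue [N, J, E, H, L, I, M]
Visit N; enqueue O, B → queue [J, E, H, L, I, M, O, B]
Visit J → queue [E, H, L, I, M, O, B]
Visit E → queue [H, L, I, M, O, B]
Visit H → queue [L, I, M, O, B]
Visit L → queue [I, M, O, B]
Visit I → queue [M, O, B]
Visit M → queue [O, B]
Visit O → queue [B]
Visit B → queue []

K, C, G, P, A, F, D, N, J, E, H, L, I, M, O, B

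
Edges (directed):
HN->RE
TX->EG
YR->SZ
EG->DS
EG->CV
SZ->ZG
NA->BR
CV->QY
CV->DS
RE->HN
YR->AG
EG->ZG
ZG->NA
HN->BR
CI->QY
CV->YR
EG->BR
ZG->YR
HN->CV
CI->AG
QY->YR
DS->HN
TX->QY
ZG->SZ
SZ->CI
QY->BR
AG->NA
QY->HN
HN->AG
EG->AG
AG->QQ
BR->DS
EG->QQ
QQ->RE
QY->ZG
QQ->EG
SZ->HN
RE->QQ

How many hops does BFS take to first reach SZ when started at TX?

Level 0: TX
Level 1: EG, QY
Level 2: AG, BR, CV, DS, HN, QQ, YR, ZG
Level 3: NA, RE, SZ
Level 4: CI
SZ first appears at level 3.

3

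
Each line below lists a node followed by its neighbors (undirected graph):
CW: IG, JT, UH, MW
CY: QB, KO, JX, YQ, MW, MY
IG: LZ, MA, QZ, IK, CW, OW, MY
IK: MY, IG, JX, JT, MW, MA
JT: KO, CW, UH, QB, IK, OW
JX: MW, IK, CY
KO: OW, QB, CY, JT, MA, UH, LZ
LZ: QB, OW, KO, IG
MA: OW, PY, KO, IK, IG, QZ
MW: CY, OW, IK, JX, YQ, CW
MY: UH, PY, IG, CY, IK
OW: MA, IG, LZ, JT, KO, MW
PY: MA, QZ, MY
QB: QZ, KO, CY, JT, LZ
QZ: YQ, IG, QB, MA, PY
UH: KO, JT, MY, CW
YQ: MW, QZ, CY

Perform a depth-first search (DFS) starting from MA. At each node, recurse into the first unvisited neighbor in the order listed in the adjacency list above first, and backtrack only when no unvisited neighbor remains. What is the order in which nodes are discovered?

MA → OW → IG → LZ → QB → QZ → YQ → MW → CY → KO → JT → CW → UH → MY → PY → IK → JX

Visit MA
MA → OW
OW → IG
IG → LZ
LZ → QB
QB → QZ
QZ → YQ
YQ → MW
MW → CY
CY → KO
KO → JT
JT → CW
CW → UH
UH → MY
MY → PY
MY → IK
IK → JX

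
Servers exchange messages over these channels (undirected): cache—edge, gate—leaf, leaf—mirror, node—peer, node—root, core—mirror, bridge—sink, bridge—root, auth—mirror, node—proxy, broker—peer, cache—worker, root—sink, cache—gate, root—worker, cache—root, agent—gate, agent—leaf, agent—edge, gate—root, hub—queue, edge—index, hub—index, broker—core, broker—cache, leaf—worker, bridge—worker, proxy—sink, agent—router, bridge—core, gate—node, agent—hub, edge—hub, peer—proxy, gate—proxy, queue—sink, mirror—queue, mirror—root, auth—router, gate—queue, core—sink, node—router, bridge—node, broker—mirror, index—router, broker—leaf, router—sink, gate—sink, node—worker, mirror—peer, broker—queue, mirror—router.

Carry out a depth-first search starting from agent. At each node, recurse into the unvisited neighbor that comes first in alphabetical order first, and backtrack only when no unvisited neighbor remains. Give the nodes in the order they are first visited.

agent, edge, cache, broker, core, bridge, node, gate, leaf, mirror, auth, router, index, hub, queue, sink, proxy, peer, root, worker

Visit agent
agent → edge
edge → cache
cache → broker
broker → core
core → bridge
bridge → node
node → gate
gate → leaf
leaf → mirror
mirror → auth
auth → router
router → index
index → hub
hub → queue
queue → sink
sink → proxy
proxy → peer
sink → root
root → worker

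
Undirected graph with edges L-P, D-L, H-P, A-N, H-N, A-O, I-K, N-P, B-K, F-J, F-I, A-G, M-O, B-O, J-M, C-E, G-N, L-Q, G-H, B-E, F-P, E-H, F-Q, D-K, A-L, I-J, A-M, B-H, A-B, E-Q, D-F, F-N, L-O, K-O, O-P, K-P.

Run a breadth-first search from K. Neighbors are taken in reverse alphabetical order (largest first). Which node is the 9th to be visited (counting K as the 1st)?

H

Visit K; enqueue P, O, I, D, B → queue [P, O, I, D, B]
Visit P; enqueue N, L, H, F → queue [O, I, D, B, N, L, H, F]
Visit O; enqueue M, A → queue [I, D, B, N, L, H, F, M, A]
Visit I; enqueue J → queue [D, B, N, L, H, F, M, A, J]
Visit D → queue [B, N, L, H, F, M, A, J]
Visit B; enqueue E → queue [N, L, H, F, M, A, J, E]
Visit N; enqueue G → queue [L, H, F, M, A, J, E, G]
Visit L; enqueue Q → queue [H, F, M, A, J, E, G, Q]
Visit H → queue [F, M, A, J, E, G, Q]
Visit F → queue [M, A, J, E, G, Q]
Visit M → queue [A, J, E, G, Q]
Visit A → queue [J, E, G, Q]
Visit J → queue [E, G, Q]
Visit E; enqueue C → queue [G, Q, C]
Visit G → queue [Q, C]
Visit Q → queue [C]
Visit C → queue []

Visit order: K, P, O, I, D, B, N, L, H, F, M, A, J, E, G, Q, C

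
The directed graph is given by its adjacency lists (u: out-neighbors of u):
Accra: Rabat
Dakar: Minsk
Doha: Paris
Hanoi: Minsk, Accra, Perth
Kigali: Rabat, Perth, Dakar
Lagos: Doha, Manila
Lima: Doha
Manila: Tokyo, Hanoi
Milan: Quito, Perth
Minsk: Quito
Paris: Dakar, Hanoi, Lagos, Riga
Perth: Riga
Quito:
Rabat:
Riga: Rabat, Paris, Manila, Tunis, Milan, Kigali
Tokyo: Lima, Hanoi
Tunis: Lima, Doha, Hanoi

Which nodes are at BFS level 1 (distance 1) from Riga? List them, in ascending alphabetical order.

Level 0: Riga
Level 1: Kigali, Manila, Milan, Paris, Rabat, Tunis
Level 2: Dakar, Doha, Hanoi, Lagos, Lima, Perth, Quito, Tokyo
Level 3: Accra, Minsk

Kigali, Manila, Milan, Paris, Rabat, Tunis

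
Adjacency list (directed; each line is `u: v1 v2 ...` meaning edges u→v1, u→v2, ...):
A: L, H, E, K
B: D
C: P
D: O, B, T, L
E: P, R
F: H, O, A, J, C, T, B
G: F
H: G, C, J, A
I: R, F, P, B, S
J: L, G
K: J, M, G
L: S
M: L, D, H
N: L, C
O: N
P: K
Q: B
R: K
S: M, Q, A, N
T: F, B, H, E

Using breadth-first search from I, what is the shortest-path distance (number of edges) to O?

Level 0: I
Level 1: B, F, P, R, S
Level 2: A, C, D, H, J, K, M, N, O, Q, T
Level 3: E, G, L
O first appears at level 2.

2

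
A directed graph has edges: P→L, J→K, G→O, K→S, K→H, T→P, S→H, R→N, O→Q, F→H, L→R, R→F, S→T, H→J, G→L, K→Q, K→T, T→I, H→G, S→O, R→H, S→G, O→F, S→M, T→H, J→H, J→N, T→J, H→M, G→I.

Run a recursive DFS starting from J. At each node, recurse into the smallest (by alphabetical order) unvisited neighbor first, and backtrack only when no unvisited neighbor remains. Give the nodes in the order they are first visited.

J -> H -> G -> I -> L -> R -> F -> N -> O -> Q -> M -> K -> S -> T -> P

Visit J
J → H
H → G
G → I
G → L
L → R
R → F
R → N
G → O
O → Q
H → M
J → K
K → S
S → T
T → P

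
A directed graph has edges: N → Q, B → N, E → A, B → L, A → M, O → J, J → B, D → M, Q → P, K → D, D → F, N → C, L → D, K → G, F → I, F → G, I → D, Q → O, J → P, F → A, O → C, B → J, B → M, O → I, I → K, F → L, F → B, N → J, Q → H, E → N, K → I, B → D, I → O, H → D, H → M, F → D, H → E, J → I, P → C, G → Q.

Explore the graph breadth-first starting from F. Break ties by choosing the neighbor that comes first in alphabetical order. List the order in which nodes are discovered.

F, A, B, D, G, I, L, M, J, N, Q, K, O, P, C, H, E

Visit F; enqueue A, B, D, G, I, L → queue [A, B, D, G, I, L]
Visit A; enqueue M → queue [B, D, G, I, L, M]
Visit B; enqueue J, N → queue [D, G, I, L, M, J, N]
Visit D → queue [G, I, L, M, J, N]
Visit G; enqueue Q → queue [I, L, M, J, N, Q]
Visit I; enqueue K, O → queue [L, M, J, N, Q, K, O]
Visit L → queue [M, J, N, Q, K, O]
Visit M → queue [J, N, Q, K, O]
Visit J; enqueue P → queue [N, Q, K, O, P]
Visit N; enqueue C → queue [Q, K, O, P, C]
Visit Q; enqueue H → queue [K, O, P, C, H]
Visit K → queue [O, P, C, H]
Visit O → queue [P, C, H]
Visit P → queue [C, H]
Visit C → queue [H]
Visit H; enqueue E → queue [E]
Visit E → queue []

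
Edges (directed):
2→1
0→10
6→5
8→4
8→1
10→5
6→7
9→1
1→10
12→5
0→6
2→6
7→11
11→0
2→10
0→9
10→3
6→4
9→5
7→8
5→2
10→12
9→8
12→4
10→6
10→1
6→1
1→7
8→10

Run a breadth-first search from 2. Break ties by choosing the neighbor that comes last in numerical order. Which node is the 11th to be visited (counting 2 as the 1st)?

8

Visit 2; enqueue 10, 6, 1 → queue [10, 6, 1]
Visit 10; enqueue 12, 5, 3 → queue [6, 1, 12, 5, 3]
Visit 6; enqueue 7, 4 → queue [1, 12, 5, 3, 7, 4]
Visit 1 → queue [12, 5, 3, 7, 4]
Visit 12 → queue [5, 3, 7, 4]
Visit 5 → queue [3, 7, 4]
Visit 3 → queue [7, 4]
Visit 7; enqueue 11, 8 → queue [4, 11, 8]
Visit 4 → queue [11, 8]
Visit 11; enqueue 0 → queue [8, 0]
Visit 8 → queue [0]
Visit 0; enqueue 9 → queue [9]
Visit 9 → queue []

Visit order: 2, 10, 6, 1, 12, 5, 3, 7, 4, 11, 8, 0, 9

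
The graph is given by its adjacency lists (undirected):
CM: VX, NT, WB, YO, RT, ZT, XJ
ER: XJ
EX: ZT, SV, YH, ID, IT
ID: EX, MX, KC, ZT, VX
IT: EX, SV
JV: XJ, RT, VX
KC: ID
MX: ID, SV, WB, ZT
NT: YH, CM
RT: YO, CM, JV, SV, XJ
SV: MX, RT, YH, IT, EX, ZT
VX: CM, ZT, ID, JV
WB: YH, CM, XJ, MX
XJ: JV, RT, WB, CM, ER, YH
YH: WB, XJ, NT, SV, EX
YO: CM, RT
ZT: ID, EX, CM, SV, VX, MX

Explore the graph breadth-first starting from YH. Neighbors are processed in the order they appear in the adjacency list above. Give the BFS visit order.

Visit YH; enqueue WB, XJ, NT, SV, EX → queue [WB, XJ, NT, SV, EX]
Visit WB; enqueue CM, MX → queue [XJ, NT, SV, EX, CM, MX]
Visit XJ; enqueue JV, RT, ER → queue [NT, SV, EX, CM, MX, JV, RT, ER]
Visit NT → queue [SV, EX, CM, MX, JV, RT, ER]
Visit SV; enqueue IT, ZT → queue [EX, CM, MX, JV, RT, ER, IT, ZT]
Visit EX; enqueue ID → queue [CM, MX, JV, RT, ER, IT, ZT, ID]
Visit CM; enqueue VX, YO → queue [MX, JV, RT, ER, IT, ZT, ID, VX, YO]
Visit MX → queue [JV, RT, ER, IT, ZT, ID, VX, YO]
Visit JV → queue [RT, ER, IT, ZT, ID, VX, YO]
Visit RT → queue [ER, IT, ZT, ID, VX, YO]
Visit ER → queue [IT, ZT, ID, VX, YO]
Visit IT → queue [ZT, ID, VX, YO]
Visit ZT → queue [ID, VX, YO]
Visit ID; enqueue KC → queue [VX, YO, KC]
Visit VX → queue [YO, KC]
Visit YO → queue [KC]
Visit KC → queue []

YH, WB, XJ, NT, SV, EX, CM, MX, JV, RT, ER, IT, ZT, ID, VX, YO, KC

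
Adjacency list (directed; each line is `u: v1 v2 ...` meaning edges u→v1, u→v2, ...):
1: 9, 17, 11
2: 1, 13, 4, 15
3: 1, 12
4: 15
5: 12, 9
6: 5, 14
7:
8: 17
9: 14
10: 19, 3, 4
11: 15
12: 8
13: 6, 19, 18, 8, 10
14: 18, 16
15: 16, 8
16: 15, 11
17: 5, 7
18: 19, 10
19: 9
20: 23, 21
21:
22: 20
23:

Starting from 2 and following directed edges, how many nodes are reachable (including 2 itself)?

19

BFS from 2 visits: 2, 1, 13, 4, 15, 9, 17, 11, 6, 19, 18, 8, 10, 16, 14, 5, 7, 3, 12
Reachable nodes: 19 of 23 total.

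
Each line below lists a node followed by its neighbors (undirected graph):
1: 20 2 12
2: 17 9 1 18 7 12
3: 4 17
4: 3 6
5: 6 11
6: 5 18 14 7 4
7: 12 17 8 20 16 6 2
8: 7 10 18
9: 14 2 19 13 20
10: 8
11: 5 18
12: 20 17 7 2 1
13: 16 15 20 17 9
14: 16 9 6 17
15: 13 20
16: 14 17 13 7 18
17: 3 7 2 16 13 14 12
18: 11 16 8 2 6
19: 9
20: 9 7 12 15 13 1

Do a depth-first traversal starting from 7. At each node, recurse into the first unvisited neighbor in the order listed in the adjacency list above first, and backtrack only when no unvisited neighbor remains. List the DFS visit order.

Visit 7
7 → 12
12 → 20
20 → 9
9 → 14
14 → 16
16 → 17
17 → 3
3 → 4
4 → 6
6 → 5
5 → 11
11 → 18
18 → 8
8 → 10
18 → 2
2 → 1
17 → 13
13 → 15
9 → 19

7, 12, 20, 9, 14, 16, 17, 3, 4, 6, 5, 11, 18, 8, 10, 2, 1, 13, 15, 19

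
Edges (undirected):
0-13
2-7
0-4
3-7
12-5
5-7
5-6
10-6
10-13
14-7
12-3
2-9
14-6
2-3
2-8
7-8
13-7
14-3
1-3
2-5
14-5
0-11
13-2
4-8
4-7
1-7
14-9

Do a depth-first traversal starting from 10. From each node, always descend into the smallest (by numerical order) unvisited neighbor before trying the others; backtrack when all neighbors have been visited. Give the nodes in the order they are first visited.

10 → 6 → 5 → 2 → 3 → 1 → 7 → 4 → 0 → 11 → 13 → 8 → 14 → 9 → 12

Visit 10
10 → 6
6 → 5
5 → 2
2 → 3
3 → 1
1 → 7
7 → 4
4 → 0
0 → 11
0 → 13
4 → 8
7 → 14
14 → 9
3 → 12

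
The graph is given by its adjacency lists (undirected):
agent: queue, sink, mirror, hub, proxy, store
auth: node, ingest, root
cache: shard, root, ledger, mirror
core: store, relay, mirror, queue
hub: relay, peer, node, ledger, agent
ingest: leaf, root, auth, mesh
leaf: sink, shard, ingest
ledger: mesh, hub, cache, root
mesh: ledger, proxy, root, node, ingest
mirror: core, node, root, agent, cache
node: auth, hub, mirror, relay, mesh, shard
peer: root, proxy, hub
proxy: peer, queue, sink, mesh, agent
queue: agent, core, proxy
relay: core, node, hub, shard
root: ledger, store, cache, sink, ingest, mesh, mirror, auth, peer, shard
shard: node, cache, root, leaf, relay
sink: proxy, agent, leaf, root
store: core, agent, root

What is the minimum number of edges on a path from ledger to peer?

2

Level 0: ledger
Level 1: cache, hub, mesh, root
Level 2: agent, auth, ingest, mirror, node, peer, proxy, relay, shard, sink, store
Level 3: core, leaf, queue
peer first appears at level 2.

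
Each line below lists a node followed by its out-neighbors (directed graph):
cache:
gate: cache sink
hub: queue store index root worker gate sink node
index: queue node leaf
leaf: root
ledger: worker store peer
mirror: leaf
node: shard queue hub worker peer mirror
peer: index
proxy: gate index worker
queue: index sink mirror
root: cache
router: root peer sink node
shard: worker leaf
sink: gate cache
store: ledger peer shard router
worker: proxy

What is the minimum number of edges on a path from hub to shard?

Level 0: hub
Level 1: gate, index, node, queue, root, sink, store, worker
Level 2: cache, leaf, ledger, mirror, peer, proxy, router, shard
shard first appears at level 2.

2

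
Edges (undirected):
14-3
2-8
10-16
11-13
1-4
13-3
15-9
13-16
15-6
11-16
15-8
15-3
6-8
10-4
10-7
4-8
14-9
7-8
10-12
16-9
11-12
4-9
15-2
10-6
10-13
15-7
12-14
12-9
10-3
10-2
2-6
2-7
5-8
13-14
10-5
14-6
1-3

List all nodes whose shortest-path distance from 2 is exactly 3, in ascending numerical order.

1, 11

Level 0: 2
Level 1: 6, 7, 8, 10, 15
Level 2: 3, 4, 5, 9, 12, 13, 14, 16
Level 3: 1, 11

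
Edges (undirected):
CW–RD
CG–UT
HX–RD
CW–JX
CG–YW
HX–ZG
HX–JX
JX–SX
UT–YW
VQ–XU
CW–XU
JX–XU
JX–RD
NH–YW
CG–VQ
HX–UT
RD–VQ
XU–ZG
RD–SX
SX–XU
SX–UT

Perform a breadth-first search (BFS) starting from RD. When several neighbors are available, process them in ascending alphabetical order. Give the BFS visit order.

RD → CW → HX → JX → SX → VQ → XU → UT → ZG → CG → YW → NH

Visit RD; enqueue CW, HX, JX, SX, VQ → queue [CW, HX, JX, SX, VQ]
Visit CW; enqueue XU → queue [HX, JX, SX, VQ, XU]
Visit HX; enqueue UT, ZG → queue [JX, SX, VQ, XU, UT, ZG]
Visit JX → queue [SX, VQ, XU, UT, ZG]
Visit SX → queue [VQ, XU, UT, ZG]
Visit VQ; enqueue CG → queue [XU, UT, ZG, CG]
Visit XU → queue [UT, ZG, CG]
Visit UT; enqueue YW → queue [ZG, CG, YW]
Visit ZG → queue [CG, YW]
Visit CG → queue [YW]
Visit YW; enqueue NH → queue [NH]
Visit NH → queue []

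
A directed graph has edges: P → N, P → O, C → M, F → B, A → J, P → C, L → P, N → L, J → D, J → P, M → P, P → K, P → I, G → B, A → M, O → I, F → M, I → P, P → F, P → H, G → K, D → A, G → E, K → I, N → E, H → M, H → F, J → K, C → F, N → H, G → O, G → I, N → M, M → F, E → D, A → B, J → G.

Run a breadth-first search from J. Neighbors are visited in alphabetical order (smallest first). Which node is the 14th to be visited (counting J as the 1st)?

N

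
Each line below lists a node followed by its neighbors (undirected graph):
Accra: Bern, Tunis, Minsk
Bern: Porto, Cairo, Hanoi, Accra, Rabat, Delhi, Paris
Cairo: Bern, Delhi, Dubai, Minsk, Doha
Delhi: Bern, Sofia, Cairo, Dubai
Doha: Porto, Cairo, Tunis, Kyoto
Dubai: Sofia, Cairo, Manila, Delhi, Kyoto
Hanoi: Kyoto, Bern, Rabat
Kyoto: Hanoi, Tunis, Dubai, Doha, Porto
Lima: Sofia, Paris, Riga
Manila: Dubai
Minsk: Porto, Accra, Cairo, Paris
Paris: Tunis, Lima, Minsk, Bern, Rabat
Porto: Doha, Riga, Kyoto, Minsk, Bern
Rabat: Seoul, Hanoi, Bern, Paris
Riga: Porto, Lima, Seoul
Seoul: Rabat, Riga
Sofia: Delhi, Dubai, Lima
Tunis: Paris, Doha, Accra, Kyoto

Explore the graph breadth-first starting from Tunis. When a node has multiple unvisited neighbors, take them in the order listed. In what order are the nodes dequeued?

Tunis -> Paris -> Doha -> Accra -> Kyoto -> Lima -> Minsk -> Bern -> Rabat -> Porto -> Cairo -> Hanoi -> Dubai -> Sofia -> Riga -> Delhi -> Seoul -> Manila

Visit Tunis; enqueue Paris, Doha, Accra, Kyoto → queue [Paris, Doha, Accra, Kyoto]
Visit Paris; enqueue Lima, Minsk, Bern, Rabat → queue [Doha, Accra, Kyoto, Lima, Minsk, Bern, Rabat]
Visit Doha; enqueue Porto, Cairo → queue [Accra, Kyoto, Lima, Minsk, Bern, Rabat, Porto, Cairo]
Visit Accra → queue [Kyoto, Lima, Minsk, Bern, Rabat, Porto, Cairo]
Visit Kyoto; enqueue Hanoi, Dubai → queue [Lima, Minsk, Bern, Rabat, Porto, Cairo, Hanoi, Dubai]
Visit Lima; enqueue Sofia, Riga → queue [Minsk, Bern, Rabat, Porto, Cairo, Hanoi, Dubai, Sofia, Riga]
Visit Minsk → queue [Bern, Rabat, Porto, Cairo, Hanoi, Dubai, Sofia, Riga]
Visit Bern; enqueue Delhi → queue [Rabat, Porto, Cairo, Hanoi, Dubai, Sofia, Riga, Delhi]
Visit Rabat; enqueue Seoul → queue [Porto, Cairo, Hanoi, Dubai, Sofia, Riga, Delhi, Seoul]
Visit Porto → queue [Cairo, Hanoi, Dubai, Sofia, Riga, Delhi, Seoul]
Visit Cairo → queue [Hanoi, Dubai, Sofia, Riga, Delhi, Seoul]
Visit Hanoi → queue [Dubai, Sofia, Riga, Delhi, Seoul]
Visit Dubai; enqueue Manila → queue [Sofia, Riga, Delhi, Seoul, Manila]
Visit Sofia → queue [Riga, Delhi, Seoul, Manila]
Visit Riga → queue [Delhi, Seoul, Manila]
Visit Delhi → queue [Seoul, Manila]
Visit Seoul → queue [Manila]
Visit Manila → queue []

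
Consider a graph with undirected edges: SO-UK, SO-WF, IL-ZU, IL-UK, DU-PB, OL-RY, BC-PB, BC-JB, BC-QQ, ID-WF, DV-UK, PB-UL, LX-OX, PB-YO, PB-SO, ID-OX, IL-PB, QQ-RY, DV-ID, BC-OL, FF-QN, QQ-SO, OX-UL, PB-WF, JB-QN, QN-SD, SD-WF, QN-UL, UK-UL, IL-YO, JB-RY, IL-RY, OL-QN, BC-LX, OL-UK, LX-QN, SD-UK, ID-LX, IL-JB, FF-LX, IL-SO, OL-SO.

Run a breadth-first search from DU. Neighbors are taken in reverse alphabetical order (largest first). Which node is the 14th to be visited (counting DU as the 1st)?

Visit DU; enqueue PB → queue [PB]
Visit PB; enqueue YO, WF, UL, SO, IL, BC → queue [YO, WF, UL, SO, IL, BC]
Visit YO → queue [WF, UL, SO, IL, BC]
Visit WF; enqueue SD, ID → queue [UL, SO, IL, BC, SD, ID]
Visit UL; enqueue UK, QN, OX → queue [SO, IL, BC, SD, ID, UK, QN, OX]
Visit SO; enqueue QQ, OL → queue [IL, BC, SD, ID, UK, QN, OX, QQ, OL]
Visit IL; enqueue ZU, RY, JB → queue [BC, SD, ID, UK, QN, OX, QQ, OL, ZU, RY, JB]
Visit BC; enqueue LX → queue [SD, ID, UK, QN, OX, QQ, OL, ZU, RY, JB, LX]
Visit SD → queue [ID, UK, QN, OX, QQ, OL, ZU, RY, JB, LX]
Visit ID; enqueue DV → queue [UK, QN, OX, QQ, OL, ZU, RY, JB, LX, DV]
Visit UK → queue [QN, OX, QQ, OL, ZU, RY, JB, LX, DV]
Visit QN; enqueue FF → queue [OX, QQ, OL, ZU, RY, JB, LX, DV, FF]
Visit OX → queue [QQ, OL, ZU, RY, JB, LX, DV, FF]
Visit QQ → queue [OL, ZU, RY, JB, LX, DV, FF]
Visit OL → queue [ZU, RY, JB, LX, DV, FF]
Visit ZU → queue [RY, JB, LX, DV, FF]
Visit RY → queue [JB, LX, DV, FF]
Visit JB → queue [LX, DV, FF]
Visit LX → queue [DV, FF]
Visit DV → queue [FF]
Visit FF → queue []

Visit order: DU, PB, YO, WF, UL, SO, IL, BC, SD, ID, UK, QN, OX, QQ, OL, ZU, RY, JB, LX, DV, FF

QQ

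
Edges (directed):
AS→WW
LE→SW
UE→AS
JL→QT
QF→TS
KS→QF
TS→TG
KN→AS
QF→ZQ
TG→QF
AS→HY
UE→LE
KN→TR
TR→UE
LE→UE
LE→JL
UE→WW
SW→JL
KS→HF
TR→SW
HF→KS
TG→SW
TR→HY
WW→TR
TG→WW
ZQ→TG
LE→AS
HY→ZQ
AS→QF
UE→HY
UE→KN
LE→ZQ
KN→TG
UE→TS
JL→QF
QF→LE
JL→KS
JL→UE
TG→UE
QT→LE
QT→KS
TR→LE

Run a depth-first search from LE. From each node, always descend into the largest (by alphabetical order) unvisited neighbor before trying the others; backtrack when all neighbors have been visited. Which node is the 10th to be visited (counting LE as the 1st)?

Visit LE
LE → ZQ
ZQ → TG
TG → WW
WW → TR
TR → UE
UE → TS
UE → KN
KN → AS
AS → QF
AS → HY
TR → SW
SW → JL
JL → QT
QT → KS
KS → HF

Visit order: LE, ZQ, TG, WW, TR, UE, TS, KN, AS, QF, HY, SW, JL, QT, KS, HF

QF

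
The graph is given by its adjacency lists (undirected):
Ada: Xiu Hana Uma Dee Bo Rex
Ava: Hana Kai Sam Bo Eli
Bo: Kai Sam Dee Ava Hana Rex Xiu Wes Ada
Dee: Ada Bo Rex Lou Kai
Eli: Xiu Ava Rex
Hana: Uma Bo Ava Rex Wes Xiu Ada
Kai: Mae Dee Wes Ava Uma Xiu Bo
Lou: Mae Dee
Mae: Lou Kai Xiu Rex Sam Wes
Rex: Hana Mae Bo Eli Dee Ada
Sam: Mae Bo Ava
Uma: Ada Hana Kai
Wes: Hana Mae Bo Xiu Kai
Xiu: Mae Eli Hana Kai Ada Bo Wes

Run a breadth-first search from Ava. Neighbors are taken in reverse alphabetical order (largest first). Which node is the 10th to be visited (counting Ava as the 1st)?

Visit Ava; enqueue Sam, Kai, Hana, Eli, Bo → queue [Sam, Kai, Hana, Eli, Bo]
Visit Sam; enqueue Mae → queue [Kai, Hana, Eli, Bo, Mae]
Visit Kai; enqueue Xiu, Wes, Uma, Dee → queue [Hana, Eli, Bo, Mae, Xiu, Wes, Uma, Dee]
Visit Hana; enqueue Rex, Ada → queue [Eli, Bo, Mae, Xiu, Wes, Uma, Dee, Rex, Ada]
Visit Eli → queue [Bo, Mae, Xiu, Wes, Uma, Dee, Rex, Ada]
Visit Bo → queue [Mae, Xiu, Wes, Uma, Dee, Rex, Ada]
Visit Mae; enqueue Lou → queue [Xiu, Wes, Uma, Dee, Rex, Ada, Lou]
Visit Xiu → queue [Wes, Uma, Dee, Rex, Ada, Lou]
Visit Wes → queue [Uma, Dee, Rex, Ada, Lou]
Visit Uma → queue [Dee, Rex, Ada, Lou]
Visit Dee → queue [Rex, Ada, Lou]
Visit Rex → queue [Ada, Lou]
Visit Ada → queue [Lou]
Visit Lou → queue []

Visit order: Ava, Sam, Kai, Hana, Eli, Bo, Mae, Xiu, Wes, Uma, Dee, Rex, Ada, Lou

Uma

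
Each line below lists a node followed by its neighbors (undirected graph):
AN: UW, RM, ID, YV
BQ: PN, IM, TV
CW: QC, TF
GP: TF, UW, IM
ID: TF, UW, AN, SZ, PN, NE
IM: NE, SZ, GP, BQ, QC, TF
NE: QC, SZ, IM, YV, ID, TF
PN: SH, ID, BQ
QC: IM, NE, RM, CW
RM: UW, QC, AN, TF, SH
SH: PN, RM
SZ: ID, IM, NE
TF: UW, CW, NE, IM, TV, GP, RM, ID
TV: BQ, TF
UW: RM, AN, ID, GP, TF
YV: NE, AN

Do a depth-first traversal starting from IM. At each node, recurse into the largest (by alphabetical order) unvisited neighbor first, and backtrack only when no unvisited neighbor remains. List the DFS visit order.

Visit IM
IM → TF
TF → UW
UW → RM
RM → SH
SH → PN
PN → ID
ID → SZ
SZ → NE
NE → YV
YV → AN
NE → QC
QC → CW
PN → BQ
BQ → TV
UW → GP

IM TF UW RM SH PN ID SZ NE YV AN QC CW BQ TV GP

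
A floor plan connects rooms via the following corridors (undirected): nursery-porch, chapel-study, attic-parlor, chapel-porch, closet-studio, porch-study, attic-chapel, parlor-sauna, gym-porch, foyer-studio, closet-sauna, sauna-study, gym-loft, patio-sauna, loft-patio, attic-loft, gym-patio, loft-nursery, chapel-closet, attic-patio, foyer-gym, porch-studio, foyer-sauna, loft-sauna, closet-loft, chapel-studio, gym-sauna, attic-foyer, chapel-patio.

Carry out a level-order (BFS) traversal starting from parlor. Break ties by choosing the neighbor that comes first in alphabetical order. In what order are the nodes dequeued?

parlor, attic, sauna, chapel, foyer, loft, patio, closet, gym, study, porch, studio, nursery

Visit parlor; enqueue attic, sauna → queue [attic, sauna]
Visit attic; enqueue chapel, foyer, loft, patio → queue [sauna, chapel, foyer, loft, patio]
Visit sauna; enqueue closet, gym, study → queue [chapel, foyer, loft, patio, closet, gym, study]
Visit chapel; enqueue porch, studio → queue [foyer, loft, patio, closet, gym, study, porch, studio]
Visit foyer → queue [loft, patio, closet, gym, study, porch, studio]
Visit loft; enqueue nursery → queue [patio, closet, gym, study, porch, studio, nursery]
Visit patio → queue [closet, gym, study, porch, studio, nursery]
Visit closet → queue [gym, study, porch, studio, nursery]
Visit gym → queue [study, porch, studio, nursery]
Visit study → queue [porch, studio, nursery]
Visit porch → queue [studio, nursery]
Visit studio → queue [nursery]
Visit nursery → queue []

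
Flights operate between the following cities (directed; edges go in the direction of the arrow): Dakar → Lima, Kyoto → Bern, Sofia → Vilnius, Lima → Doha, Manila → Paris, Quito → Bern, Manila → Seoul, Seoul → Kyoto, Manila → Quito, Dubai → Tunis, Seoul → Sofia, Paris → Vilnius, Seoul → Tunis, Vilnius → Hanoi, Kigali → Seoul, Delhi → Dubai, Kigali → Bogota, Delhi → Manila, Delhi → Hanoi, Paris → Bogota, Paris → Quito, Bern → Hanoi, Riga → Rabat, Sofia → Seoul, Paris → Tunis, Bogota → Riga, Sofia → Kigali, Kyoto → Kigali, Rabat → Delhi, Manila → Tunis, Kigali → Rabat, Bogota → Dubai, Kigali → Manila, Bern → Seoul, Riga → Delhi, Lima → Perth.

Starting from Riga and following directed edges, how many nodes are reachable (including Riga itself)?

BFS from Riga visits: Riga, Rabat, Delhi, Manila, Hanoi, Dubai, Tunis, Seoul, Quito, Paris, Sofia, Kyoto, Bern, Vilnius, Bogota, Kigali
Reachable nodes: 16 of 20 total.

16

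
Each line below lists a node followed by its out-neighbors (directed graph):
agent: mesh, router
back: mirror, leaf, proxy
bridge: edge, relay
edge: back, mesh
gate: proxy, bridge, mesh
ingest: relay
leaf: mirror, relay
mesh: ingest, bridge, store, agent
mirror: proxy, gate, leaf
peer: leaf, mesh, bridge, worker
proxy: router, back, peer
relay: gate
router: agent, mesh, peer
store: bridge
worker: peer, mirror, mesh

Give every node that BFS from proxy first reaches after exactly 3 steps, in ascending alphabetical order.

Level 0: proxy
Level 1: back, peer, router
Level 2: agent, bridge, leaf, mesh, mirror, worker
Level 3: edge, gate, ingest, relay, store

edge, gate, ingest, relay, store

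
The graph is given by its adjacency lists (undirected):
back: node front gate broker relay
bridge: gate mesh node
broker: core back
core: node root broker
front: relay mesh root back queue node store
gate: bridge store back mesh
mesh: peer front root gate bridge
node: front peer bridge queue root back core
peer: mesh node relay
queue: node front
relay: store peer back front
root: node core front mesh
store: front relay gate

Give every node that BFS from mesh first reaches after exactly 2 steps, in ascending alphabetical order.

Level 0: mesh
Level 1: bridge, front, gate, peer, root
Level 2: back, core, node, queue, relay, store
Level 3: broker

back, core, node, queue, relay, store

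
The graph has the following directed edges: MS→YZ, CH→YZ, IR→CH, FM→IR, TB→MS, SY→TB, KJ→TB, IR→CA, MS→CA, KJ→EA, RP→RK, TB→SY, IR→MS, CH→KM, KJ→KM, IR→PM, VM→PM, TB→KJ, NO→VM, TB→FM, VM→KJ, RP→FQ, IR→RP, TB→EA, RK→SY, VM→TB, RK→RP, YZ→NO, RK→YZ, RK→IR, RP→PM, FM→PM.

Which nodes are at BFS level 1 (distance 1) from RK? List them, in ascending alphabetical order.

IR, RP, SY, YZ

Level 0: RK
Level 1: IR, RP, SY, YZ
Level 2: CA, CH, FQ, MS, NO, PM, TB
Level 3: EA, FM, KJ, KM, VM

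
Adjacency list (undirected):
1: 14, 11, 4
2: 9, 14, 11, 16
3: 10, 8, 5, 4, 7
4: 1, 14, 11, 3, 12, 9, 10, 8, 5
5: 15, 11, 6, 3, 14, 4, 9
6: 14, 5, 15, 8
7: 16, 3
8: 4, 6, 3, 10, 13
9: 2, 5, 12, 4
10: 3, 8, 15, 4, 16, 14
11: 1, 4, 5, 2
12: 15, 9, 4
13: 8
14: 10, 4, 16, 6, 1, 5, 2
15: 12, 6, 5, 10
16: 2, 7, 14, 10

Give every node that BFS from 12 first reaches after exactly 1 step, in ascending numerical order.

Level 0: 12
Level 1: 4, 9, 15
Level 2: 1, 2, 3, 5, 6, 8, 10, 11, 14
Level 3: 7, 13, 16

4, 9, 15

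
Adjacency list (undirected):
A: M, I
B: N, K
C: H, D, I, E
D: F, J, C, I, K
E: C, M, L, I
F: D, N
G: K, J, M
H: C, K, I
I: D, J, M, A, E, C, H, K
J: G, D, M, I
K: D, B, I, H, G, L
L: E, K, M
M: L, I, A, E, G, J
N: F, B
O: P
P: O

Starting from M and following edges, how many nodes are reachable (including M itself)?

14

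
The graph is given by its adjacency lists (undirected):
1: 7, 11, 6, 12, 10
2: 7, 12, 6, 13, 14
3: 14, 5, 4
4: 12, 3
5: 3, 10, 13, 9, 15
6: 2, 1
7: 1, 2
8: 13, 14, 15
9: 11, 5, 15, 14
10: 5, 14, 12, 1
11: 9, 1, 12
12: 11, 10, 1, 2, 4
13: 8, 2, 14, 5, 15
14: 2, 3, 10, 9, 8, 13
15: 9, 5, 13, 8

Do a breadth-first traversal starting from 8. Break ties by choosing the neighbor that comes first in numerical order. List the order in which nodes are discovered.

Visit 8; enqueue 13, 14, 15 → queue [13, 14, 15]
Visit 13; enqueue 2, 5 → queue [14, 15, 2, 5]
Visit 14; enqueue 3, 9, 10 → queue [15, 2, 5, 3, 9, 10]
Visit 15 → queue [2, 5, 3, 9, 10]
Visit 2; enqueue 6, 7, 12 → queue [5, 3, 9, 10, 6, 7, 12]
Visit 5 → queue [3, 9, 10, 6, 7, 12]
Visit 3; enqueue 4 → queue [9, 10, 6, 7, 12, 4]
Visit 9; enqueue 11 → queue [10, 6, 7, 12, 4, 11]
Visit 10; enqueue 1 → queue [6, 7, 12, 4, 11, 1]
Visit 6 → queue [7, 12, 4, 11, 1]
Visit 7 → queue [12, 4, 11, 1]
Visit 12 → queue [4, 11, 1]
Visit 4 → queue [11, 1]
Visit 11 → queue [1]
Visit 1 → queue []

8 13 14 15 2 5 3 9 10 6 7 12 4 11 1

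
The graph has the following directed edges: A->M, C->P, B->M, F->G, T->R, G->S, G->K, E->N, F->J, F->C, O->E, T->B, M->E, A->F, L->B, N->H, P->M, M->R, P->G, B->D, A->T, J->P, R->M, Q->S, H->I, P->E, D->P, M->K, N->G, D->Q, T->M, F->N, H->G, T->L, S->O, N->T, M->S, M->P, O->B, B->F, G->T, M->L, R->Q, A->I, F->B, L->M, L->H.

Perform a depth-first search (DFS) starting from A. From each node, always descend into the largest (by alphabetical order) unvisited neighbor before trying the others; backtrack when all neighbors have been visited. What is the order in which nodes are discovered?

A → T → R → Q → S → O → E → N → H → I → G → K → B → M → P → L → F → J → C → D

Visit A
A → T
T → R
R → Q
Q → S
S → O
O → E
E → N
N → H
H → I
H → G
G → K
O → B
B → M
M → P
M → L
B → F
F → J
F → C
B → D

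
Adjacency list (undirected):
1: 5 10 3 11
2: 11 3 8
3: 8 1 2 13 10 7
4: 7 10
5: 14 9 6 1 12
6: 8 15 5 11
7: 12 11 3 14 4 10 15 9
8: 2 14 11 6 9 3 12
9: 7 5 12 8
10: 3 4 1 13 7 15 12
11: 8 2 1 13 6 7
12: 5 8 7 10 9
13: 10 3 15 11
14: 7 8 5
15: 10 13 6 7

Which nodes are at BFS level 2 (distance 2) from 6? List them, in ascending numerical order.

1, 2, 3, 7, 9, 10, 12, 13, 14

Level 0: 6
Level 1: 5, 8, 11, 15
Level 2: 1, 2, 3, 7, 9, 10, 12, 13, 14
Level 3: 4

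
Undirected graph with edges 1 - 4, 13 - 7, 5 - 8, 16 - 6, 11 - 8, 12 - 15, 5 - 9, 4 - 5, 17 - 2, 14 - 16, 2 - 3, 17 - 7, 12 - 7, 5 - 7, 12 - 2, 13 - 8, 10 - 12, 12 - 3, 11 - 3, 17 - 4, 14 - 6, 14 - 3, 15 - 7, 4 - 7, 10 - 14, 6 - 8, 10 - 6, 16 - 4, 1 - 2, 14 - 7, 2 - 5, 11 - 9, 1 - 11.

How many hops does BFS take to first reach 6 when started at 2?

3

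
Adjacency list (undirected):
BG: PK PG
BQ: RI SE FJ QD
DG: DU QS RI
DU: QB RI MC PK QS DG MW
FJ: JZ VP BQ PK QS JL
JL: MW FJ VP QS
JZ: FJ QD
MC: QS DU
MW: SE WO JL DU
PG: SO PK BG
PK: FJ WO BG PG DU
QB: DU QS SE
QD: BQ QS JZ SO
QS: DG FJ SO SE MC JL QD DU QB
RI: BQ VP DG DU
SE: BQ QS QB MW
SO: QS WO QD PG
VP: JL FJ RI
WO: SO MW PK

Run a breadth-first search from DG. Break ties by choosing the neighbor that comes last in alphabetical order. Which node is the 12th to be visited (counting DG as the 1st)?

JL

Visit DG; enqueue RI, QS, DU → queue [RI, QS, DU]
Visit RI; enqueue VP, BQ → queue [QS, DU, VP, BQ]
Visit QS; enqueue SO, SE, QD, QB, MC, JL, FJ → queue [DU, VP, BQ, SO, SE, QD, QB, MC, JL, FJ]
Visit DU; enqueue PK, MW → queue [VP, BQ, SO, SE, QD, QB, MC, JL, FJ, PK, MW]
Visit VP → queue [BQ, SO, SE, QD, QB, MC, JL, FJ, PK, MW]
Visit BQ → queue [SO, SE, QD, QB, MC, JL, FJ, PK, MW]
Visit SO; enqueue WO, PG → queue [SE, QD, QB, MC, JL, FJ, PK, MW, WO, PG]
Visit SE → queue [QD, QB, MC, JL, FJ, PK, MW, WO, PG]
Visit QD; enqueue JZ → queue [QB, MC, JL, FJ, PK, MW, WO, PG, JZ]
Visit QB → queue [MC, JL, FJ, PK, MW, WO, PG, JZ]
Visit MC → queue [JL, FJ, PK, MW, WO, PG, JZ]
Visit JL → queue [FJ, PK, MW, WO, PG, JZ]
Visit FJ → queue [PK, MW, WO, PG, JZ]
Visit PK; enqueue BG → queue [MW, WO, PG, JZ, BG]
Visit MW → queue [WO, PG, JZ, BG]
Visit WO → queue [PG, JZ, BG]
Visit PG → queue [JZ, BG]
Visit JZ → queue [BG]
Visit BG → queue []

Visit order: DG, RI, QS, DU, VP, BQ, SO, SE, QD, QB, MC, JL, FJ, PK, MW, WO, PG, JZ, BG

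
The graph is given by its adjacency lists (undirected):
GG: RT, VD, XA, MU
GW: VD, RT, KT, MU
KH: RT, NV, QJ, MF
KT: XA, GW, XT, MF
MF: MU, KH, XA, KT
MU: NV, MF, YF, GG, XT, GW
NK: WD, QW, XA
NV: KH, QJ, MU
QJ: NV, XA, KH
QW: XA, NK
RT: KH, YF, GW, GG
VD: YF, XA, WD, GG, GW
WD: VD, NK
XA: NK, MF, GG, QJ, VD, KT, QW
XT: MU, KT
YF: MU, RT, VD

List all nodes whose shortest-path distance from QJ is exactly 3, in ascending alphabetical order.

Level 0: QJ
Level 1: KH, NV, XA
Level 2: GG, KT, MF, MU, NK, QW, RT, VD
Level 3: GW, WD, XT, YF

GW, WD, XT, YF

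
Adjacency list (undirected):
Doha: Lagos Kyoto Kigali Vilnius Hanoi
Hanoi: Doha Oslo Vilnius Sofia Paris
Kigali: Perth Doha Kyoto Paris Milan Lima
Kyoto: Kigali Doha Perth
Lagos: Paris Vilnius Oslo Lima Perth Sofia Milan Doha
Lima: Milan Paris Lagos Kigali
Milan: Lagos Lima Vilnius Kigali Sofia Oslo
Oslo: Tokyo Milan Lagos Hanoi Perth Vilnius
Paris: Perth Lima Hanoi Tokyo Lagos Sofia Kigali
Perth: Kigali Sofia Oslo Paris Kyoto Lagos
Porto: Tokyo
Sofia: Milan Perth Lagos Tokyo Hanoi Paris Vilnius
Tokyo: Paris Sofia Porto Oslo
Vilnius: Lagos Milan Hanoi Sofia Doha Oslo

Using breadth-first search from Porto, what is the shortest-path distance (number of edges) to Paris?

Level 0: Porto
Level 1: Tokyo
Level 2: Oslo, Paris, Sofia
Level 3: Hanoi, Kigali, Lagos, Lima, Milan, Perth, Vilnius
Level 4: Doha, Kyoto
Paris first appears at level 2.

2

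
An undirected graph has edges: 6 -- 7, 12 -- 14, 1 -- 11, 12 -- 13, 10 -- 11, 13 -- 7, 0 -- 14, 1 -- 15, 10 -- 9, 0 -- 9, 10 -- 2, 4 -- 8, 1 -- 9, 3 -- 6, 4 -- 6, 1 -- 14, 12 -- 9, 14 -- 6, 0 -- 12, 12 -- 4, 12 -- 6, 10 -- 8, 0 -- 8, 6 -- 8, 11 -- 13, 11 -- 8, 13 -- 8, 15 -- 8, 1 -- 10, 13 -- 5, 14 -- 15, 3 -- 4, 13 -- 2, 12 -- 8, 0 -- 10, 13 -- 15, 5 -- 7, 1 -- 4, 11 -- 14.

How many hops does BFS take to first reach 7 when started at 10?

3

Level 0: 10
Level 1: 0, 1, 2, 8, 9, 11
Level 2: 4, 6, 12, 13, 14, 15
Level 3: 3, 5, 7
7 first appears at level 3.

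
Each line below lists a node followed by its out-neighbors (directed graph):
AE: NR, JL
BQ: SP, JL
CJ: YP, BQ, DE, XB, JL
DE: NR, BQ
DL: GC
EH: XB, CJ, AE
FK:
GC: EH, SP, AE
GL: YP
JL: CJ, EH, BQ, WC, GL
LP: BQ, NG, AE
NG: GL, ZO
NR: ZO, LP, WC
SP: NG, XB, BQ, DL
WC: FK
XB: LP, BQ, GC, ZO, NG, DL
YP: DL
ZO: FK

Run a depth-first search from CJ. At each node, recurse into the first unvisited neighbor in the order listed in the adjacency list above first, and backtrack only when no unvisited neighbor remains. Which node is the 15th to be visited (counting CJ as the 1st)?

WC

Visit CJ
CJ → YP
YP → DL
DL → GC
GC → EH
EH → XB
XB → LP
LP → BQ
BQ → SP
SP → NG
NG → GL
NG → ZO
ZO → FK
BQ → JL
JL → WC
LP → AE
AE → NR
CJ → DE

Visit order: CJ, YP, DL, GC, EH, XB, LP, BQ, SP, NG, GL, ZO, FK, JL, WC, AE, NR, DE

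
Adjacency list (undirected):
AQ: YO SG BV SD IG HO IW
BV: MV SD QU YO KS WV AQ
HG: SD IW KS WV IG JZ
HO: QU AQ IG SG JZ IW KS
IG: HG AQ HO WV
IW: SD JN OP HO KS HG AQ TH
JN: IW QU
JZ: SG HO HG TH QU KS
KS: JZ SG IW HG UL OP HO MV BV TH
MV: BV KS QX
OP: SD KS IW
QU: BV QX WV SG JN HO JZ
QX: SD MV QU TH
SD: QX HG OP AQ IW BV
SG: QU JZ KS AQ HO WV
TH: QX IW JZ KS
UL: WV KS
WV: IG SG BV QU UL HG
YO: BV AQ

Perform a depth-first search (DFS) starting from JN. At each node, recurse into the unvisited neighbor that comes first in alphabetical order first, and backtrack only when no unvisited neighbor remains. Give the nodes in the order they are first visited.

JN -> IW -> AQ -> BV -> KS -> HG -> IG -> HO -> JZ -> QU -> QX -> MV -> SD -> OP -> TH -> SG -> WV -> UL -> YO

Visit JN
JN → IW
IW → AQ
AQ → BV
BV → KS
KS → HG
HG → IG
IG → HO
HO → JZ
JZ → QU
QU → QX
QX → MV
QX → SD
SD → OP
QX → TH
QU → SG
SG → WV
WV → UL
BV → YO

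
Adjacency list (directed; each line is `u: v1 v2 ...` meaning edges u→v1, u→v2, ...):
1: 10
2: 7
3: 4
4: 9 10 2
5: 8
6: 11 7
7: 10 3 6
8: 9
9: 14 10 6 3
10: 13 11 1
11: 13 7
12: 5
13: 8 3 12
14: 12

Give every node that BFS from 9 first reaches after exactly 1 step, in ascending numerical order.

3, 6, 10, 14

Level 0: 9
Level 1: 3, 6, 10, 14
Level 2: 1, 4, 7, 11, 12, 13
Level 3: 2, 5, 8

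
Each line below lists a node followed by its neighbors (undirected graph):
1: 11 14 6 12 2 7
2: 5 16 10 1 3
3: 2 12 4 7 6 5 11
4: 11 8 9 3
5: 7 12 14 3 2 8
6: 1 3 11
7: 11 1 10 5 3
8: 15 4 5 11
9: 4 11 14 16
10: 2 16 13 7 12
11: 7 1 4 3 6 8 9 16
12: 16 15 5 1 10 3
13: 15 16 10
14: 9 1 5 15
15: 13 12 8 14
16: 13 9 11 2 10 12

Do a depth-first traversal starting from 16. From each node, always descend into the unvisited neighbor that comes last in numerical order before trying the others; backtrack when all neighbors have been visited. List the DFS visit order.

Visit 16
16 → 13
13 → 15
15 → 14
14 → 9
9 → 11
11 → 8
8 → 5
5 → 12
12 → 10
10 → 7
7 → 3
3 → 6
6 → 1
1 → 2
3 → 4

16, 13, 15, 14, 9, 11, 8, 5, 12, 10, 7, 3, 6, 1, 2, 4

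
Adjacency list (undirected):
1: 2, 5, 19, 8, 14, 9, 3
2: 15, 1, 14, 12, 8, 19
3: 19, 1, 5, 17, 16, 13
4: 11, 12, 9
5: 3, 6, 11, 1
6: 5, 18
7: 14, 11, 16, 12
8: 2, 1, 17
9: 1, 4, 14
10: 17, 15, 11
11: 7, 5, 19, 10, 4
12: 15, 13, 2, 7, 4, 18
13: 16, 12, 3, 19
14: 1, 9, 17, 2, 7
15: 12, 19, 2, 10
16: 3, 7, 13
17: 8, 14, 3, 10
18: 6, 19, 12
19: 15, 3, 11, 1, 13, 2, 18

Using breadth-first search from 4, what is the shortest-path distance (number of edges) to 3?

3

Level 0: 4
Level 1: 9, 11, 12
Level 2: 1, 2, 5, 7, 10, 13, 14, 15, 18, 19
Level 3: 3, 6, 8, 16, 17
3 first appears at level 3.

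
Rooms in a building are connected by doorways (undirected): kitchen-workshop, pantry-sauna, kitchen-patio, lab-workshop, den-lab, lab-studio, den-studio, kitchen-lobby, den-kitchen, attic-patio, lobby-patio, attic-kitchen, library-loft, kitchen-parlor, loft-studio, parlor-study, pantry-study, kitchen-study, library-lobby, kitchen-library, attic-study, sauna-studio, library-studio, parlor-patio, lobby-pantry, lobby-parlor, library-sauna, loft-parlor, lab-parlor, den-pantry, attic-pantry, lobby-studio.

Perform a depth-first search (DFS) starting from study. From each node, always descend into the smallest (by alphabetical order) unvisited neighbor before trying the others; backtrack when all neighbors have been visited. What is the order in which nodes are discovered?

study, attic, kitchen, den, lab, parlor, lobby, library, loft, studio, sauna, pantry, patio, workshop

Visit study
study → attic
attic → kitchen
kitchen → den
den → lab
lab → parlor
parlor → lobby
lobby → library
library → loft
loft → studio
studio → sauna
sauna → pantry
lobby → patio
lab → workshop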